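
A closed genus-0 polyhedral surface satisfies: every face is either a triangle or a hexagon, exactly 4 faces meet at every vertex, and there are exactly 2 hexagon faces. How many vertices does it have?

12

Let x be the number of triangles; then F = 2 + x.
Edge–face incidences: 2E = 6·2 + 3·x = 12 + 3x.
Every vertex has degree 4, so 4V = 2E.
Euler: V − E + F = 2 ⇒ (2E)/4 − E + (2 + x) = 2.
Multiply by 8: 2·(2E) − 4·(2E) + 8·(2 + x) = 16, i.e. 16 + 8x − 2·(12 + 3x) = 16.
Collecting terms: 2x − 8 = 16, so 2x = 24, so x = 12.
Then 2E = 12 + 3·12 = 48, so E = 24, V = 2E/4 = 12, F = 2 + 12 = 14.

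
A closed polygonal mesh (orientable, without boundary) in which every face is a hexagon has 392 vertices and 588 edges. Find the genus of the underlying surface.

1

Every face is a hexagon and each edge borders two faces, so 6F = 2·588, giving F = 196.
χ = V − E + F = 392 − 588 + 196 = 0.
For a closed orientable surface χ = 2 − 2g, so g = (2 − (0))/2 = 1.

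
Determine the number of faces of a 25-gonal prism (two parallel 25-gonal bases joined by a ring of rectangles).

27

A prism on an n-gon has two n-gon bases and n rectangular sides: V = 2·25 = 50, E = 3·25 = 75, F = 25 + 2 = 27.
Check: V − E + F = 50 − 75 + 27 = 2.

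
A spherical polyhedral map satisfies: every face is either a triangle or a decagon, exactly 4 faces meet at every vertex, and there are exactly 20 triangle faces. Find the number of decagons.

Let x be the number of decagons; then F = 20 + x.
Edge–face incidences: 2E = 3·20 + 10·x = 60 + 10x.
Every vertex has degree 4, so 4V = 2E.
Euler: V − E + F = 2 ⇒ (2E)/4 − E + (20 + x) = 2.
Multiply by 8: 2·(2E) − 4·(2E) + 8·(20 + x) = 16, i.e. 160 + 8x − 2·(60 + 10x) = 16.
Collecting terms: −12x + 40 = 16, so −12x = −24, so x = 2.
Then 2E = 60 + 10·2 = 80, so E = 40, V = 2E/4 = 20, F = 20 + 2 = 22.

2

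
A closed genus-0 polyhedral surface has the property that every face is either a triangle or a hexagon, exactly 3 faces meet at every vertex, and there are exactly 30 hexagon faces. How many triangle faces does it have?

4

Let x be the number of triangles; then F = 30 + x.
Edge–face incidences: 2E = 6·30 + 3·x = 180 + 3x.
Every vertex has degree 3, so 3V = 2E.
Euler: V − E + F = 2 ⇒ (2E)/3 − E + (30 + x) = 2.
Multiply by 6: 2·(2E) − 3·(2E) + 6·(30 + x) = 12, i.e. 180 + 6x − (180 + 3x) = 12.
Collecting terms: 3x = 12, so x = 4.
Then 2E = 180 + 3·4 = 192, so E = 96, V = 2E/3 = 64, F = 30 + 4 = 34.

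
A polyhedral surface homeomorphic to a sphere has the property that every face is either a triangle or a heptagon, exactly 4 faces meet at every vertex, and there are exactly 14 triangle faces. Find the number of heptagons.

2

Let x be the number of heptagons; then F = 14 + x.
Edge–face incidences: 2E = 3·14 + 7·x = 42 + 7x.
Every vertex has degree 4, so 4V = 2E.
Euler: V − E + F = 2 ⇒ (2E)/4 − E + (14 + x) = 2.
Multiply by 8: 2·(2E) − 4·(2E) + 8·(14 + x) = 16, i.e. 112 + 8x − 2·(42 + 7x) = 16.
Collecting terms: −6x + 28 = 16, so −6x = −12, so x = 2.
Then 2E = 42 + 7·2 = 56, so E = 28, V = 2E/4 = 14, F = 14 + 2 = 16.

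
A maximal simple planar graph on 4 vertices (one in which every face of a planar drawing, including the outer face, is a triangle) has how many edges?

6

In a plane triangulation 3F = 2E and V − E + F = 2, so E = 3V − 6 = 3·4 − 6 = 6.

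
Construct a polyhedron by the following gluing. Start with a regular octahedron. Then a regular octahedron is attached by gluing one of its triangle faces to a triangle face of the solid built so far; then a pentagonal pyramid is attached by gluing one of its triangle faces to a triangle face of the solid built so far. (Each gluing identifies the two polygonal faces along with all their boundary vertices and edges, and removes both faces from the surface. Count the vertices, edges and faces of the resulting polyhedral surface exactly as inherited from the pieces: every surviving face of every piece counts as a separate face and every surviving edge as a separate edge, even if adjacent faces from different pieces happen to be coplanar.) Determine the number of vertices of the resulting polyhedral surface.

12

A regular octahedron: V=6, E=12, F=8.
Attach a regular octahedron (V=6, E=12, F=8) along a 3-gon: merge 3 vertices and 3 edges, delete both glued faces → V=9, E=21, F=14.
Attach a pentagonal pyramid (V=6, E=10, F=6) along a 3-gon: merge 3 vertices and 3 edges, delete both glued faces → V=12, E=28, F=18.
Check: V − E + F = 12 − 28 + 18 = 2.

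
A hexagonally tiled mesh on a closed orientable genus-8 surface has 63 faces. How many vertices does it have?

χ = 2 − 2·8 = -14, and every face is a hexagon so 6F = 2E.
E = 6·63/2 = 189. Then V = -14 + E − F = -14 + 189 − 63 = 112.

112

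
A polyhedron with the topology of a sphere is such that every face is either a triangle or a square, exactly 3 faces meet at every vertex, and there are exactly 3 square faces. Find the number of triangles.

2

Let x be the number of triangles; then F = 3 + x.
Edge–face incidences: 2E = 4·3 + 3·x = 12 + 3x.
Every vertex has degree 3, so 3V = 2E.
Euler: V − E + F = 2 ⇒ (2E)/3 − E + (3 + x) = 2.
Multiply by 6: 2·(2E) − 3·(2E) + 6·(3 + x) = 12, i.e. 18 + 6x − (12 + 3x) = 12.
Collecting terms: 3x + 6 = 12, so 3x = 6, so x = 2.
Then 2E = 12 + 3·2 = 18, so E = 9, V = 2E/3 = 6, F = 3 + 2 = 5.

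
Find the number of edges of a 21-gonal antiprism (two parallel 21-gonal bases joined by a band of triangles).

An antiprism on an n-gon has two n-gon caps and 2n triangles: V = 2·21 = 42, E = 4·21 = 84, F = 2·21 + 2 = 44.

84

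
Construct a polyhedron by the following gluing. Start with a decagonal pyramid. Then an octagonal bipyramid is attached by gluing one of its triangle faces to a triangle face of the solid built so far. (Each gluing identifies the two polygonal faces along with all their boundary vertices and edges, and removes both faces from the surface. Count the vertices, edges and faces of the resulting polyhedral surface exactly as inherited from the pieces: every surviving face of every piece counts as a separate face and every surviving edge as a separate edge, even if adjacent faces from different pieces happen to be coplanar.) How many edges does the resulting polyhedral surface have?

41

A decagonal pyramid: V=11, E=20, F=11.
Attach an octagonal bipyramid (V=10, E=24, F=16) along a 3-gon: merge 3 vertices and 3 edges, delete both glued faces → V=18, E=41, F=25.
Check: V − E + F = 18 − 41 + 25 = 2.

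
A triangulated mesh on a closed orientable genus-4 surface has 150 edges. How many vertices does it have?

44

χ = 2 − 2·4 = -6, and every face is a triangle so 3F = 2E.
F = 2E/3 = 100. Then V = -6 + E − F = -6 + 150 − 100 = 44.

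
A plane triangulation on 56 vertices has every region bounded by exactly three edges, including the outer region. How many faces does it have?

108

In a plane triangulation 3F = 2E and V − E + F = 2, so F = 2V − 4 = 2·56 − 4 = 108.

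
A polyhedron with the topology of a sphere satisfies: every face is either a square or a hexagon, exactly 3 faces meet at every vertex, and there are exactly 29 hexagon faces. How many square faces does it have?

Let x be the number of squares; then F = 29 + x.
Edge–face incidences: 2E = 6·29 + 4·x = 174 + 4x.
Every vertex has degree 3, so 3V = 2E.
Euler: V − E + F = 2 ⇒ (2E)/3 − E + (29 + x) = 2.
Multiply by 6: 2·(2E) − 3·(2E) + 6·(29 + x) = 12, i.e. 174 + 6x − (174 + 4x) = 12.
Collecting terms: 2x = 12, so x = 6.
Then 2E = 174 + 4·6 = 198, so E = 99, V = 2E/3 = 66, F = 29 + 6 = 35.

6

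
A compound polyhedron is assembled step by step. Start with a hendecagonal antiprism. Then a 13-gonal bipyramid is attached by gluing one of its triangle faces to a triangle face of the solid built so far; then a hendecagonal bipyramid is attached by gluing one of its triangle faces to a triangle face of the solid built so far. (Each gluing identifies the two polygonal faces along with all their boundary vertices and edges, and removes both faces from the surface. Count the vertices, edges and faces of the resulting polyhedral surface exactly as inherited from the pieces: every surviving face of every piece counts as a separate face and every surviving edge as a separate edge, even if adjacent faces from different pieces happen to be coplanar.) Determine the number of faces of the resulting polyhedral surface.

A hendecagonal antiprism: V=22, E=44, F=24.
Attach a 13-gonal bipyramid (V=15, E=39, F=26) along a 3-gon: merge 3 vertices and 3 edges, delete both glued faces → V=34, E=80, F=48.
Attach a hendecagonal bipyramid (V=13, E=33, F=22) along a 3-gon: merge 3 vertices and 3 edges, delete both glued faces → V=44, E=110, F=68.
Check: V − E + F = 44 − 110 + 68 = 2.

68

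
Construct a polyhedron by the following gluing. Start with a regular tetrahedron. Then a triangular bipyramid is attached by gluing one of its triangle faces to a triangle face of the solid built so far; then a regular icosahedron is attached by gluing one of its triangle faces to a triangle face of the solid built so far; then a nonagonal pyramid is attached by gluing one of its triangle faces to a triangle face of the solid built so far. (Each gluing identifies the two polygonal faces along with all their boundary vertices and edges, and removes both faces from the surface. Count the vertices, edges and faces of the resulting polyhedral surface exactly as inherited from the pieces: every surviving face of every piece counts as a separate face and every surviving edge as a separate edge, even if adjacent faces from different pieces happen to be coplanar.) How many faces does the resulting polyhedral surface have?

34

A regular tetrahedron: V=4, E=6, F=4.
Attach a triangular bipyramid (V=5, E=9, F=6) along a 3-gon: merge 3 vertices and 3 edges, delete both glued faces → V=6, E=12, F=8.
Attach a regular icosahedron (V=12, E=30, F=20) along a 3-gon: merge 3 vertices and 3 edges, delete both glued faces → V=15, E=39, F=26.
Attach a nonagonal pyramid (V=10, E=18, F=10) along a 3-gon: merge 3 vertices and 3 edges, delete both glued faces → V=22, E=54, F=34.
Check: V − E + F = 22 − 54 + 34 = 2.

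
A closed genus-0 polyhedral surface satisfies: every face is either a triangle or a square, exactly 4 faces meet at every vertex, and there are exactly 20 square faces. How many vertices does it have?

Let x be the number of triangles; then F = 20 + x.
Edge–face incidences: 2E = 4·20 + 3·x = 80 + 3x.
Every vertex has degree 4, so 4V = 2E.
Euler: V − E + F = 2 ⇒ (2E)/4 − E + (20 + x) = 2.
Multiply by 8: 2·(2E) − 4·(2E) + 8·(20 + x) = 16, i.e. 160 + 8x − 2·(80 + 3x) = 16.
Collecting terms: 2x = 16, so x = 8.
Then 2E = 80 + 3·8 = 104, so E = 52, V = 2E/4 = 26, F = 20 + 8 = 28.

26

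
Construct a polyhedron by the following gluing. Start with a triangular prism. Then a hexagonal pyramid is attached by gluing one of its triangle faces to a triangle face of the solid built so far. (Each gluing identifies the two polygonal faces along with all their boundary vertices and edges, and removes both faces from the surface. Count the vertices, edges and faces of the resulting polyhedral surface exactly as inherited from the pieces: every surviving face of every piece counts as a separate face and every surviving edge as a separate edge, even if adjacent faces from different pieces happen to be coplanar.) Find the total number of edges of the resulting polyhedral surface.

A triangular prism: V=6, E=9, F=5.
Attach a hexagonal pyramid (V=7, E=12, F=7) along a 3-gon: merge 3 vertices and 3 edges, delete both glued faces → V=10, E=18, F=10.
Check: V − E + F = 10 − 18 + 10 = 2.

18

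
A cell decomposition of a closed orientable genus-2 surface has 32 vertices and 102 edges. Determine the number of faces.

For a closed orientable surface of genus 2, χ = 2 − 2·2 = -2.
F = -2 − V + E = -2 − 32 + 102 = 68.

68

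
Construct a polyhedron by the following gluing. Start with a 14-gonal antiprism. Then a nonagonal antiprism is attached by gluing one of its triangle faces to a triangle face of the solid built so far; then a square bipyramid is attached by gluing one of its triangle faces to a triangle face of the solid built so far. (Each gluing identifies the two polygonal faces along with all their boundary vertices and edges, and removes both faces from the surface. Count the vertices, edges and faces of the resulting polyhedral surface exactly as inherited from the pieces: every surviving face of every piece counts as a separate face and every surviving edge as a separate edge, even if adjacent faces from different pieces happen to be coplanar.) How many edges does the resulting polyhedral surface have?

A 14-gonal antiprism: V=28, E=56, F=30.
Attach a nonagonal antiprism (V=18, E=36, F=20) along a 3-gon: merge 3 vertices and 3 edges, delete both glued faces → V=43, E=89, F=48.
Attach a square bipyramid (V=6, E=12, F=8) along a 3-gon: merge 3 vertices and 3 edges, delete both glued faces → V=46, E=98, F=54.
Check: V − E + F = 46 − 98 + 54 = 2.

98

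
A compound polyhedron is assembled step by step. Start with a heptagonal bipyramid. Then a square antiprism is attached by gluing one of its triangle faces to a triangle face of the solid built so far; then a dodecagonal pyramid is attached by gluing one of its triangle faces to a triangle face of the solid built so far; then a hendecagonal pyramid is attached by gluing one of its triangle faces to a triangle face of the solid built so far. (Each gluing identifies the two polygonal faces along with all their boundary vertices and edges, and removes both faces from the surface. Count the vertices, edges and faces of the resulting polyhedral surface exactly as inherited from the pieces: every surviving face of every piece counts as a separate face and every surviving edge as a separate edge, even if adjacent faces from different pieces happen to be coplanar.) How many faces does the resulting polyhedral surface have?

A heptagonal bipyramid: V=9, E=21, F=14.
Attach a square antiprism (V=8, E=16, F=10) along a 3-gon: merge 3 vertices and 3 edges, delete both glued faces → V=14, E=34, F=22.
Attach a dodecagonal pyramid (V=13, E=24, F=13) along a 3-gon: merge 3 vertices and 3 edges, delete both glued faces → V=24, E=55, F=33.
Attach a hendecagonal pyramid (V=12, E=22, F=12) along a 3-gon: merge 3 vertices and 3 edges, delete both glued faces → V=33, E=74, F=43.
Check: V − E + F = 33 − 74 + 43 = 2.

43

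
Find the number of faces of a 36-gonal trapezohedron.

72

The n-trapezohedron (dual of the n-antiprism) has V = 2·36 + 2 = 74, E = 4·36 = 144, F = 2·36 = 72.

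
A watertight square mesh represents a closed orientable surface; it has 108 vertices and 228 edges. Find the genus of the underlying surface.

4

Every face is a square and each edge borders two faces, so 4F = 2·228, giving F = 114.
χ = V − E + F = 108 − 228 + 114 = -6.
For a closed orientable surface χ = 2 − 2g, so g = (2 − (-6))/2 = 4.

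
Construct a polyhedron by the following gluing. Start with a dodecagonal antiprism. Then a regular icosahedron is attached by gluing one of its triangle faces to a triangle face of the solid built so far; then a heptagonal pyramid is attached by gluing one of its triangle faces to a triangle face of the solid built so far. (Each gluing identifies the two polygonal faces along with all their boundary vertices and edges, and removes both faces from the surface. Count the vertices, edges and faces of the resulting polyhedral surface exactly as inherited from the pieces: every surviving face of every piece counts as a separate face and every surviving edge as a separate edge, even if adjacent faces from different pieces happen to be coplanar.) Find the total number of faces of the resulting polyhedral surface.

50

A dodecagonal antiprism: V=24, E=48, F=26.
Attach a regular icosahedron (V=12, E=30, F=20) along a 3-gon: merge 3 vertices and 3 edges, delete both glued faces → V=33, E=75, F=44.
Attach a heptagonal pyramid (V=8, E=14, F=8) along a 3-gon: merge 3 vertices and 3 edges, delete both glued faces → V=38, E=86, F=50.
Check: V − E + F = 38 − 86 + 50 = 2.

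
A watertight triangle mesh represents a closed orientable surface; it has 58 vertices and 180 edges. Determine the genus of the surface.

2

Every face is a triangle and each edge borders two faces, so 3F = 2·180, giving F = 120.
χ = V − E + F = 58 − 180 + 120 = -2.
For a closed orientable surface χ = 2 − 2g, so g = (2 − (-2))/2 = 2.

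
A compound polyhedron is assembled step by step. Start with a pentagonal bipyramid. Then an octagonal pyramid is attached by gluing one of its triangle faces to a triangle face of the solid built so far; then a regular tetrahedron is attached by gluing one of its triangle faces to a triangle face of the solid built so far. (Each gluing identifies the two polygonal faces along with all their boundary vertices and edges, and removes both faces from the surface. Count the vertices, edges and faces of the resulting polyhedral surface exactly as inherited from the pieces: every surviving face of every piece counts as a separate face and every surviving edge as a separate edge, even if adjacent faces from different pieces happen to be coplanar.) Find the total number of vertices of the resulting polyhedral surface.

14

A pentagonal bipyramid: V=7, E=15, F=10.
Attach an octagonal pyramid (V=9, E=16, F=9) along a 3-gon: merge 3 vertices and 3 edges, delete both glued faces → V=13, E=28, F=17.
Attach a regular tetrahedron (V=4, E=6, F=4) along a 3-gon: merge 3 vertices and 3 edges, delete both glued faces → V=14, E=31, F=19.
Check: V − E + F = 14 − 31 + 19 = 2.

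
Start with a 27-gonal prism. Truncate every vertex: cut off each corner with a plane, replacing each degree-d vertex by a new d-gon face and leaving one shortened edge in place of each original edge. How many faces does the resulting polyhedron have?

83

The base solid has V = 54, E = 81, F = 29.
Truncation replaces each original edge-end by a new vertex, so V′ = 2E = 162.
Each original edge survives, and each old vertex of degree d contributes d new edges; summing degrees gives Σd = 2E, so E′ = E + 2E = 3E = 243.
Each original face survives and each original vertex becomes one new face: F′ = F + V = 83.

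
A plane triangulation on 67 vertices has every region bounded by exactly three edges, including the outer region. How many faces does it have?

130

In a plane triangulation 3F = 2E and V − E + F = 2, so F = 2V − 4 = 2·67 − 4 = 130.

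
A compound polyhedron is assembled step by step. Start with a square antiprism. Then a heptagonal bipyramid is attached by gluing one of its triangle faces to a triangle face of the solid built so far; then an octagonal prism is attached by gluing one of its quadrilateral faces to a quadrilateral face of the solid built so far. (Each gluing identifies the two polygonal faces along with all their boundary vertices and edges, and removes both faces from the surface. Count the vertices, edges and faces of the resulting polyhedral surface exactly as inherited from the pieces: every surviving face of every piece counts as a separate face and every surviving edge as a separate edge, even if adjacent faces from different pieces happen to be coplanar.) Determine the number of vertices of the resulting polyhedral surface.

26

A square antiprism: V=8, E=16, F=10.
Attach a heptagonal bipyramid (V=9, E=21, F=14) along a 3-gon: merge 3 vertices and 3 edges, delete both glued faces → V=14, E=34, F=22.
Attach an octagonal prism (V=16, E=24, F=10) along a 4-gon: merge 4 vertices and 4 edges, delete both glued faces → V=26, E=54, F=30.
Check: V − E + F = 26 − 54 + 30 = 2.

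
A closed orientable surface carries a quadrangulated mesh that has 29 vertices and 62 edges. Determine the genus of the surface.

Every face is a square and each edge borders two faces, so 4F = 2·62, giving F = 31.
χ = V − E + F = 29 − 62 + 31 = -2.
For a closed orientable surface χ = 2 − 2g, so g = (2 − (-2))/2 = 2.

2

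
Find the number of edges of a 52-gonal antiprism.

An antiprism on an n-gon has two n-gon caps and 2n triangles: V = 2·52 = 104, E = 4·52 = 208, F = 2·52 + 2 = 106.

208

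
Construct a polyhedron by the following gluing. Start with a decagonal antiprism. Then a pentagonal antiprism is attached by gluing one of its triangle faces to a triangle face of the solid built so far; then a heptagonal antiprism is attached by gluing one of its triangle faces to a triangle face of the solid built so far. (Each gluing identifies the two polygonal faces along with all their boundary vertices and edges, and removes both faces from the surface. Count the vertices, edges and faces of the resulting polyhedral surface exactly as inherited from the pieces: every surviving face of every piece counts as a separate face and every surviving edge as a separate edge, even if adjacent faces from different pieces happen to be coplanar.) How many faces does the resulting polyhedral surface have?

A decagonal antiprism: V=20, E=40, F=22.
Attach a pentagonal antiprism (V=10, E=20, F=12) along a 3-gon: merge 3 vertices and 3 edges, delete both glued faces → V=27, E=57, F=32.
Attach a heptagonal antiprism (V=14, E=28, F=16) along a 3-gon: merge 3 vertices and 3 edges, delete both glued faces → V=38, E=82, F=46.
Check: V − E + F = 38 − 82 + 46 = 2.

46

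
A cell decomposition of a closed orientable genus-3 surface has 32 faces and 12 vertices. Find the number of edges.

For a closed orientable surface of genus 3, χ = 2 − 2·3 = -4.
E = V + F − (-4) = 12 + 32 − (-4) = 48.

48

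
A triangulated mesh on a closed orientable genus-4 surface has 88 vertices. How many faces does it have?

χ = 2 − 2·4 = -6, and every face is a triangle so 3F = 2E.
V − E + F = -6 with E = 3F/2 gives 88 − (3/2 − 1)·F = -6, so F = 188 and E = 282.

188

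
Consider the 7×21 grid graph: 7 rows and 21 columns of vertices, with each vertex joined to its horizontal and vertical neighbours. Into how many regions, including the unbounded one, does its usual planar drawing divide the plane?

The grid has V = 7·21 = 147 vertices and E = 7·20 + 21·6 = 266 edges.
F = 2 − V + E = 2 − 147 + 266 = 121.

121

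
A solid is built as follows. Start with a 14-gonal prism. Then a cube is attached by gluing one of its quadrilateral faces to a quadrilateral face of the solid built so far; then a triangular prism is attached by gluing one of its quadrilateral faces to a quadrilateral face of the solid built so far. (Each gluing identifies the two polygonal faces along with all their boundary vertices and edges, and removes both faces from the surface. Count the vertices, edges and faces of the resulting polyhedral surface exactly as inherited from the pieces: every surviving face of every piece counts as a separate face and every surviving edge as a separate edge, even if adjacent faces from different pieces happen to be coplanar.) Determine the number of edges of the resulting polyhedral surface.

A 14-gonal prism: V=28, E=42, F=16.
Attach a cube (V=8, E=12, F=6) along a 4-gon: merge 4 vertices and 4 edges, delete both glued faces → V=32, E=50, F=20.
Attach a triangular prism (V=6, E=9, F=5) along a 4-gon: merge 4 vertices and 4 edges, delete both glued faces → V=34, E=55, F=23.
Check: V − E + F = 34 − 55 + 23 = 2.

55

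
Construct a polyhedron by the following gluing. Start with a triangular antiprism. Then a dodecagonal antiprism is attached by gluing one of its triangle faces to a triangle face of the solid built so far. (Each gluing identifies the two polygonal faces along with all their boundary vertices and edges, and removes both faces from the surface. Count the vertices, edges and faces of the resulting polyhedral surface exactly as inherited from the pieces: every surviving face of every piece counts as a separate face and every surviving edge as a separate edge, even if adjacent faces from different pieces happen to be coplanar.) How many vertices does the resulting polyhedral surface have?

A triangular antiprism: V=6, E=12, F=8.
Attach a dodecagonal antiprism (V=24, E=48, F=26) along a 3-gon: merge 3 vertices and 3 edges, delete both glued faces → V=27, E=57, F=32.
Check: V − E + F = 27 − 57 + 32 = 2.

27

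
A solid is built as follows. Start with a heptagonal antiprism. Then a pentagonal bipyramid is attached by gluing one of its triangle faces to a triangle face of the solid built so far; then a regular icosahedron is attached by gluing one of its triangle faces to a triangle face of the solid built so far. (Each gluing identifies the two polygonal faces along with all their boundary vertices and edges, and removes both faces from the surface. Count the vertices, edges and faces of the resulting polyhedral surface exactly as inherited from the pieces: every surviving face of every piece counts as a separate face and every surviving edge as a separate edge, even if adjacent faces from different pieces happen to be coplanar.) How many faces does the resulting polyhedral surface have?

42

A heptagonal antiprism: V=14, E=28, F=16.
Attach a pentagonal bipyramid (V=7, E=15, F=10) along a 3-gon: merge 3 vertices and 3 edges, delete both glued faces → V=18, E=40, F=24.
Attach a regular icosahedron (V=12, E=30, F=20) along a 3-gon: merge 3 vertices and 3 edges, delete both glued faces → V=27, E=67, F=42.
Check: V − E + F = 27 − 67 + 42 = 2.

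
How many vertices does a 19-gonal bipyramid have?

21

A bipyramid over an n-gon has 2n triangular faces and n + 2 vertices: V = 19 + 2 = 21, E = 3·19 = 57, F = 2·19 = 38.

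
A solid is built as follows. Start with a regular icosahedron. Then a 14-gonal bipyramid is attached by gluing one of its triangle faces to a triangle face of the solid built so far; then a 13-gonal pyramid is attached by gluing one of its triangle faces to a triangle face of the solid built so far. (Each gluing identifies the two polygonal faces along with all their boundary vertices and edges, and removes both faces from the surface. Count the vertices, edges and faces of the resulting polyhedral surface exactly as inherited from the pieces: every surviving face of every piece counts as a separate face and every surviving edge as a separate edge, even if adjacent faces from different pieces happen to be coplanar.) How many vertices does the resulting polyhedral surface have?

A regular icosahedron: V=12, E=30, F=20.
Attach a 14-gonal bipyramid (V=16, E=42, F=28) along a 3-gon: merge 3 vertices and 3 edges, delete both glued faces → V=25, E=69, F=46.
Attach a 13-gonal pyramid (V=14, E=26, F=14) along a 3-gon: merge 3 vertices and 3 edges, delete both glued faces → V=36, E=92, F=58.
Check: V − E + F = 36 − 92 + 58 = 2.

36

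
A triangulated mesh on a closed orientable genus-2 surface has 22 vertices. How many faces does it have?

48

χ = 2 − 2·2 = -2, and every face is a triangle so 3F = 2E.
V − E + F = -2 with E = 3F/2 gives 22 − (3/2 − 1)·F = -2, so F = 48 and E = 72.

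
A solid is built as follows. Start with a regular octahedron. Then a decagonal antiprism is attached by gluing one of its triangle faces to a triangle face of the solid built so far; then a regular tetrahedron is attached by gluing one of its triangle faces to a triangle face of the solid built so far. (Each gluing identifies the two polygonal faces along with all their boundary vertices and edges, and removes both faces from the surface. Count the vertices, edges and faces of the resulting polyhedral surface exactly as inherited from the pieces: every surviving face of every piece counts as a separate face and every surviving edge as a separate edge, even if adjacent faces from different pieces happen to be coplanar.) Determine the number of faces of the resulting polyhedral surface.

30

A regular octahedron: V=6, E=12, F=8.
Attach a decagonal antiprism (V=20, E=40, F=22) along a 3-gon: merge 3 vertices and 3 edges, delete both glued faces → V=23, E=49, F=28.
Attach a regular tetrahedron (V=4, E=6, F=4) along a 3-gon: merge 3 vertices and 3 edges, delete both glued faces → V=24, E=52, F=30.
Check: V − E + F = 24 − 52 + 30 = 2.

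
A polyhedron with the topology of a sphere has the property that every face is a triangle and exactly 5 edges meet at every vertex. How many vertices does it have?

Each face has 3 edges and each edge borders two faces, so 2E = 3F.
Each vertex has degree 5, so 5V = 2E and hence V = 3F/5.
Euler: V − E + F = 2 ⇒ (3F/5) − (3F/2) + F = 2.
Multiply by 10: (6 − 15 + 10)F = 20, i.e. 1F = 20.
So F = 20, E = 3·20/2 = 30, V = 3·20/5 = 12.

12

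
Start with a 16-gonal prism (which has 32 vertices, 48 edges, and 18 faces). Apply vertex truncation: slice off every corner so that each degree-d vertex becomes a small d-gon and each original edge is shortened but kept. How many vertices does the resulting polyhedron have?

96

Truncation replaces each original edge-end by a new vertex, so V′ = 2E = 96.
Each original edge survives, and each old vertex of degree d contributes d new edges; summing degrees gives Σd = 2E, so E′ = E + 2E = 3E = 144.
Each original face survives and each original vertex becomes one new face: F′ = F + V = 50.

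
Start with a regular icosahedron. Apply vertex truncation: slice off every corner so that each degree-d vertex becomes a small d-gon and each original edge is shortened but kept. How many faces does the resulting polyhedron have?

The base solid has V = 12, E = 30, F = 20.
Truncation replaces each original edge-end by a new vertex, so V′ = 2E = 60.
Each original edge survives, and each old vertex of degree d contributes d new edges; summing degrees gives Σd = 2E, so E′ = E + 2E = 3E = 90.
Each original face survives and each original vertex becomes one new face: F′ = F + V = 32.

32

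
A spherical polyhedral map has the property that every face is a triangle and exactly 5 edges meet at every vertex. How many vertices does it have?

Each face has 3 edges and each edge borders two faces, so 2E = 3F.
Each vertex has degree 5, so 5V = 2E and hence V = 3F/5.
Euler: V − E + F = 2 ⇒ (3F/5) − (3F/2) + F = 2.
Multiply by 10: (6 − 15 + 10)F = 20, i.e. 1F = 20.
So F = 20, E = 3·20/2 = 30, V = 3·20/5 = 12.

12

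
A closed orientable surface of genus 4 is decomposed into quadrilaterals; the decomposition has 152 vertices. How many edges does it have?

316

χ = 2 − 2·4 = -6, and every face is a square so 4F = 2E.
V − E + F = -6 with E = 4F/2 gives 152 − (4/2 − 1)·F = -6, so F = 158 and E = 316.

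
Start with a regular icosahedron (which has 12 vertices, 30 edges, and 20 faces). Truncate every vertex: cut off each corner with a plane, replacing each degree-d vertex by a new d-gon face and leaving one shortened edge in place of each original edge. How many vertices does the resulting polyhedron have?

Truncation replaces each original edge-end by a new vertex, so V′ = 2E = 60.
Each original edge survives, and each old vertex of degree d contributes d new edges; summing degrees gives Σd = 2E, so E′ = E + 2E = 3E = 90.
Each original face survives and each original vertex becomes one new face: F′ = F + V = 32.

60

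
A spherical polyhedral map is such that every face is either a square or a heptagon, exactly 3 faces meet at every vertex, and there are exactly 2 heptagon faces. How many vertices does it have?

14

Let x be the number of squares; then F = 2 + x.
Edge–face incidences: 2E = 7·2 + 4·x = 14 + 4x.
Every vertex has degree 3, so 3V = 2E.
Euler: V − E + F = 2 ⇒ (2E)/3 − E + (2 + x) = 2.
Multiply by 6: 2·(2E) − 3·(2E) + 6·(2 + x) = 12, i.e. 12 + 6x − (14 + 4x) = 12.
Collecting terms: 2x − 2 = 12, so 2x = 14, so x = 7.
Then 2E = 14 + 4·7 = 42, so E = 21, V = 2E/3 = 14, F = 2 + 7 = 9.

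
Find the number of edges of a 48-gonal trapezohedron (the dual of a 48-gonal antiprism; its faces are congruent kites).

192

The n-trapezohedron (dual of the n-antiprism) has V = 2·48 + 2 = 98, E = 4·48 = 192, F = 2·48 = 96.
Check: V − E + F = 98 − 192 + 96 = 2.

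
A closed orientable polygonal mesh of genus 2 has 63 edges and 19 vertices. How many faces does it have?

For a closed orientable surface of genus 2, χ = 2 − 2·2 = -2.
F = -2 − V + E = -2 − 19 + 63 = 42.

42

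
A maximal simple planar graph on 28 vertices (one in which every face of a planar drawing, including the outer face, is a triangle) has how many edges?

In a plane triangulation 3F = 2E and V − E + F = 2, so E = 3V − 6 = 3·28 − 6 = 78.

78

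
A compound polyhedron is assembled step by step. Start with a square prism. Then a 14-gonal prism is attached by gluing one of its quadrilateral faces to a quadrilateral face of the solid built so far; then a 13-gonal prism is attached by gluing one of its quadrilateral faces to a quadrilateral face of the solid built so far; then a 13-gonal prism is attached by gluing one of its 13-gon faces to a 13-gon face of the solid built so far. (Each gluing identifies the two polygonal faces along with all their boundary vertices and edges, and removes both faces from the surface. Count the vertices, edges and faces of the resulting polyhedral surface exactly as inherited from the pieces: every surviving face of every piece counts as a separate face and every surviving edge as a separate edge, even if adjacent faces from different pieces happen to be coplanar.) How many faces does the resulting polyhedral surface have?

A square prism: V=8, E=12, F=6.
Attach a 14-gonal prism (V=28, E=42, F=16) along a 4-gon: merge 4 vertices and 4 edges, delete both glued faces → V=32, E=50, F=20.
Attach a 13-gonal prism (V=26, E=39, F=15) along a 4-gon: merge 4 vertices and 4 edges, delete both glued faces → V=54, E=85, F=33.
Attach a 13-gonal prism (V=26, E=39, F=15) along a 13-gon: merge 13 vertices and 13 edges, delete both glued faces → V=67, E=111, F=46.
Check: V − E + F = 67 − 111 + 46 = 2.

46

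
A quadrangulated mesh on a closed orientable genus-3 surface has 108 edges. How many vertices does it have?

50

χ = 2 − 2·3 = -4, and every face is a square so 4F = 2E.
F = 2E/4 = 54. Then V = -4 + E − F = -4 + 108 − 54 = 50.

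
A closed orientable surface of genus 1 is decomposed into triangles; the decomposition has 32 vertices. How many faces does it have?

χ = 2 − 2·1 = 0, and every face is a triangle so 3F = 2E.
V − E + F = 0 with E = 3F/2 gives 32 − (3/2 − 1)·F = 0, so F = 64 and E = 96.

64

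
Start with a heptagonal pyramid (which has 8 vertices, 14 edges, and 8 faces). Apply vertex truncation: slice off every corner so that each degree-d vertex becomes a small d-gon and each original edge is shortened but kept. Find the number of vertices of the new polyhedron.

Truncation replaces each original edge-end by a new vertex, so V′ = 2E = 28.
Each original edge survives, and each old vertex of degree d contributes d new edges; summing degrees gives Σd = 2E, so E′ = E + 2E = 3E = 42.
Each original face survives and each original vertex becomes one new face: F′ = F + V = 16.

28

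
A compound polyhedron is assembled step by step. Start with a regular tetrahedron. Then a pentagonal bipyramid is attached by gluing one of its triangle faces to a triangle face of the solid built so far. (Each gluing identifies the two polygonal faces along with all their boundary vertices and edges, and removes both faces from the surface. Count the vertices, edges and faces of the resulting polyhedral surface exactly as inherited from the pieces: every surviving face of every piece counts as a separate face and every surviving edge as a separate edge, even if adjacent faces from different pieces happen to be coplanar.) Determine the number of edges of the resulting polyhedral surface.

18

A regular tetrahedron: V=4, E=6, F=4.
Attach a pentagonal bipyramid (V=7, E=15, F=10) along a 3-gon: merge 3 vertices and 3 edges, delete both glued faces → V=8, E=18, F=12.
Check: V − E + F = 8 − 18 + 12 = 2.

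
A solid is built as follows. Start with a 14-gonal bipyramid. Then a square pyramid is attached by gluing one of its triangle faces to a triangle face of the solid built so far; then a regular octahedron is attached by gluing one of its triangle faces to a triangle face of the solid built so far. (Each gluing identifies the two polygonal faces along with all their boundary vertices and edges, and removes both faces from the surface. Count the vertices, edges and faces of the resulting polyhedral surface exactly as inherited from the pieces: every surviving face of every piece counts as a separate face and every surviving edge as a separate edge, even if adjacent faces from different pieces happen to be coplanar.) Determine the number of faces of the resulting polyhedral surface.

A 14-gonal bipyramid: V=16, E=42, F=28.
Attach a square pyramid (V=5, E=8, F=5) along a 3-gon: merge 3 vertices and 3 edges, delete both glued faces → V=18, E=47, F=31.
Attach a regular octahedron (V=6, E=12, F=8) along a 3-gon: merge 3 vertices and 3 edges, delete both glued faces → V=21, E=56, F=37.
Check: V − E + F = 21 − 56 + 37 = 2.

37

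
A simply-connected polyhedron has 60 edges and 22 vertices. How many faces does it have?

40

Here V − E + F = 2.
F = 2 − V + E = 2 − 22 + 60 = 40.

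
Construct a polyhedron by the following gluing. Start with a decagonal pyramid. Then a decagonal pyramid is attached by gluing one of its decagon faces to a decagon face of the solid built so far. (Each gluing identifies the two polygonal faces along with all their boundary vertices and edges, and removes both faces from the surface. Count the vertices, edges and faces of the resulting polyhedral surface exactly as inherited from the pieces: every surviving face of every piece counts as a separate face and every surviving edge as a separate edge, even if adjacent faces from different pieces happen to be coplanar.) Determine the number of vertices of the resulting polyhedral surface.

A decagonal pyramid: V=11, E=20, F=11.
Attach a decagonal pyramid (V=11, E=20, F=11) along a 10-gon: merge 10 vertices and 10 edges, delete both glued faces → V=12, E=30, F=20.
Check: V − E + F = 12 − 30 + 20 = 2.

12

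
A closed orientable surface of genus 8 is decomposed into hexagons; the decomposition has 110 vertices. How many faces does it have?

62

χ = 2 − 2·8 = -14, and every face is a hexagon so 6F = 2E.
V − E + F = -14 with E = 6F/2 gives 110 − (6/2 − 1)·F = -14, so F = 62 and E = 186.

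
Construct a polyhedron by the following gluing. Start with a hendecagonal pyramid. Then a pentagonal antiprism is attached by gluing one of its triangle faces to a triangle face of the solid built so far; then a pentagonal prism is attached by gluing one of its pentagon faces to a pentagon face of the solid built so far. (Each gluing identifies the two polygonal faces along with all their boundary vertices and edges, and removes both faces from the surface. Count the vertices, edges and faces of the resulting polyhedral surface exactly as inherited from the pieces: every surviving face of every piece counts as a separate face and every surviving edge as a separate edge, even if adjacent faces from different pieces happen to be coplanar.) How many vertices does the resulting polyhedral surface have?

24

A hendecagonal pyramid: V=12, E=22, F=12.
Attach a pentagonal antiprism (V=10, E=20, F=12) along a 3-gon: merge 3 vertices and 3 edges, delete both glued faces → V=19, E=39, F=22.
Attach a pentagonal prism (V=10, E=15, F=7) along a 5-gon: merge 5 vertices and 5 edges, delete both glued faces → V=24, E=49, F=27.
Check: V − E + F = 24 − 49 + 27 = 2.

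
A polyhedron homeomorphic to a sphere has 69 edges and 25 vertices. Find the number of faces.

46

Here V − E + F = 2.
F = 2 − V + E = 2 − 25 + 69 = 46.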